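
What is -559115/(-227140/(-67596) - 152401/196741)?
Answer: -1858904266389285/8596513186 ≈ -2.1624e+5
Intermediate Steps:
-559115/(-227140/(-67596) - 152401/196741) = -559115/(-227140*(-1/67596) - 152401*1/196741) = -559115/(56785/16899 - 152401/196741) = -559115/8596513186/3324726159 = -559115*3324726159/8596513186 = -1858904266389285/8596513186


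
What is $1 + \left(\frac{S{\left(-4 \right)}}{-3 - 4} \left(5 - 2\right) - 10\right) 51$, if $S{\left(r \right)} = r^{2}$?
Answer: $- \frac{6011}{7} \approx -858.71$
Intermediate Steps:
$1 + \left(\frac{S{\left(-4 \right)}}{-3 - 4} \left(5 - 2\right) - 10\right) 51 = 1 + \left(\frac{\left(-4\right)^{2}}{-3 - 4} \left(5 - 2\right) - 10\right) 51 = 1 + \left(\frac{1}{-7} \cdot 16 \cdot 3 - 10\right) 51 = 1 + \left(\left(- \frac{1}{7}\right) 16 \cdot 3 - 10\right) 51 = 1 + \left(\left(- \frac{16}{7}\right) 3 - 10\right) 51 = 1 + \left(- \frac{48}{7} - 10\right) 51 = 1 - \frac{6018}{7} = - \frac{6011}{7}$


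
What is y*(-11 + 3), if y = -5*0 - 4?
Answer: 32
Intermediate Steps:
y = -4 (y = 0 - 4 = -4)
y*(-11 + 3) = -4*(-11 + 3) = -4*(-8) = 32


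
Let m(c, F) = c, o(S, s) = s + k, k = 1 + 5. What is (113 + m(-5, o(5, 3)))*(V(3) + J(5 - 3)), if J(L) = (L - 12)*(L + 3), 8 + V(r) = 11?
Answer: -5076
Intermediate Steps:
V(r) = 3 (V(r) = -8 + 11 = 3)
k = 6
o(S, s) = 6 + s (o(S, s) = s + 6 = 6 + s)
J(L) = (-12 + L)*(3 + L)
(113 + m(-5, o(5, 3)))*(V(3) + J(5 - 3)) = (113 - 5)*(3 + (-36 + (5 - 3)² - 9*(5 - 3))) = 108*(3 + (-36 + 2² - 9*2)) = 108*(3 + (-36 + 4 - 18)) = 108*(3 - 50) = 108*(-47) = -5076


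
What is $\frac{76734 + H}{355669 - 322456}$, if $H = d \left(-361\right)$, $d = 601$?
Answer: $- \frac{140227}{33213} \approx -4.2221$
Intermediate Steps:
$H = -216961$ ($H = 601 \left(-361\right) = -216961$)
$\frac{76734 + H}{355669 - 322456} = \frac{76734 - 216961}{355669 - 322456} = - \frac{140227}{33213}$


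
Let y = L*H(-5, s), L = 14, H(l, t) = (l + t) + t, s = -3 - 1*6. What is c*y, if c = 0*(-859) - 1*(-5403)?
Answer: -1739766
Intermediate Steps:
s = -9 (s = -3 - 6 = -9)
H(l, t) = l + 2*t
c = 5403 (c = 0 + 5403 = 5403)
y = -322 (y = 14*(-5 + 2*(-9)) = 14*(-5 - 18) = 14*(-23) = -322)
c*y = 5403*(-322) = -1739766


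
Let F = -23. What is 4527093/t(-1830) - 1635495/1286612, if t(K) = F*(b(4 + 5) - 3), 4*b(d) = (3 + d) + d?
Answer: -7766262421043/88776228 ≈ -87481.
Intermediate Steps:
b(d) = 3/4 + d/2 (b(d) = ((3 + d) + d)/4 = (3 + 2*d)/4 = 3/4 + d/2)
t(K) = -207/4 (t(K) = -23*((3/4 + (4 + 5)/2) - 3) = -23*((3/4 + (1/2)*9) - 3) = -23*((3/4 + 9/2) - 3) = -23*(21/4 - 3) = -23*9/4 = -207/4)
4527093/t(-1830) - 1635495/1286612 = 4527093/(-207/4) - 1635495/1286612 = 4527093*(-4/207) - 1635495*1/1286612 = -6036124/69 - 1635495/1286612 = -7766262421043/88776228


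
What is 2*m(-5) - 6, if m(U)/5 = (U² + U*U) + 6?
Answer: 554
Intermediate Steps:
m(U) = 30 + 10*U² (m(U) = 5*((U² + U*U) + 6) = 5*((U² + U²) + 6) = 5*(2*U² + 6) = 5*(6 + 2*U²) = 30 + 10*U²)
2*m(-5) - 6 = 2*(30 + 10*(-5)²) - 6 = 2*(30 + 10*25) - 6 = 2*(30 + 250) - 6 = 2*280 - 6 = 560 - 6 = 554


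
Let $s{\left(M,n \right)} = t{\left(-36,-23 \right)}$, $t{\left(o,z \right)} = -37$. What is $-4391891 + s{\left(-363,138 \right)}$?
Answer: $-4391928$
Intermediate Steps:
$s{\left(M,n \right)} = -37$
$-4391891 + s{\left(-363,138 \right)} = -4391891 - 37 = -4391928$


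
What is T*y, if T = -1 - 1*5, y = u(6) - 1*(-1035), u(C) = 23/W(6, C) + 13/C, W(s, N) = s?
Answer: -6246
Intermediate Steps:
u(C) = 23/6 + 13/C
y = 1041 (y = (23/6 + 13/6) - 1*(-1035) = (23/6 + 13*(⅙)) + 1035 = (23/6 + 13/6) + 1035 = 6 + 1035 = 1041)
T = -6 (T = -1 - 5 = -6)
T*y = -6*1041 = -6246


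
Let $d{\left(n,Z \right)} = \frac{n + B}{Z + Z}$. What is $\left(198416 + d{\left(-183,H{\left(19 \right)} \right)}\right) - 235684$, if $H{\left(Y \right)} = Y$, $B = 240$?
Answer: $- \frac{74533}{2} \approx -37267.0$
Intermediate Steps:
$d{\left(n,Z \right)} = \frac{240 + n}{2 Z}$ ($d{\left(n,Z \right)} = \frac{n + 240}{Z + Z} = \frac{240 + n}{2 Z}$)
$\left(198416 + d{\left(-183,H{\left(19 \right)} \right)}\right) - 235684 = \left(198416 + \frac{240 - 183}{2 \cdot 19}\right) - 235684 = \left(198416 + \frac{1}{2} \cdot \frac{1}{19} \cdot 57\right) - 235684 = \left(198416 + \frac{3}{2}\right) - 235684 = \frac{396835}{2} - 235684 = - \frac{74533}{2}$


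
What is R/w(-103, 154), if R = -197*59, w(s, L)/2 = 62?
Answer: -11623/124 ≈ -93.734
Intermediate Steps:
w(s, L) = 124 (w(s, L) = 2*62 = 124)
R = -11623
R/w(-103, 154) = -11623/124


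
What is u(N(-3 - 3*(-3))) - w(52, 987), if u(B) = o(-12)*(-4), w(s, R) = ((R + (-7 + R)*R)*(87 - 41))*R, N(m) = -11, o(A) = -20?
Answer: -43960350214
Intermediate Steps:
w(s, R) = R*(46*R + 46*R*(-7 + R)) (w(s, R) = ((R + R*(-7 + R))*46)*R = (46*R + 46*R*(-7 + R))*R = R*(46*R + 46*R*(-7 + R)))
u(B) = 80 (u(B) = -20*(-4) = 80)
u(N(-3 - 3*(-3))) - w(52, 987) = 80 - 46*987²*(-6 + 987) = 80 - 46*974169*981 = 80 - 1*43960350294 = 80 - 43960350294 = -43960350214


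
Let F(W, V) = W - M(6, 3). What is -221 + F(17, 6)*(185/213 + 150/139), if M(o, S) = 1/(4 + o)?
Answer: -11137217/59214 ≈ -188.08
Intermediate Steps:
F(W, V) = -⅒ + W (F(W, V) = W - 1/(4 + 6) = W - 1/10 = W - 1*⅒ = W - ⅒ = -⅒ + W)
-221 + F(17, 6)*(185/213 + 150/139) = -221 + (-⅒ + 17)*(185/213 + 150/139) = -221 + 169*(185*(1/213) + 150*(1/139))/10 = -221 + 169*(185/213 + 150/139)/10 = -221 + (169/10)*(57665/29607) = -221 + 1949077/59214 = -11137217/59214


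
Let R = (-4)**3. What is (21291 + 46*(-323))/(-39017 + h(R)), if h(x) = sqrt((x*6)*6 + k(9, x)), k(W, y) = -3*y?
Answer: -22817851/138393491 - 51464*I*sqrt(33)/1522328401 ≈ -0.16488 - 0.0001942*I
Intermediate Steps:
R = -64
h(x) = sqrt(33)*sqrt(x) (h(x) = sqrt((x*6)*6 - 3*x) = sqrt((6*x)*6 - 3*x) = sqrt(36*x - 3*x) = sqrt(33*x) = sqrt(33)*sqrt(x))
(21291 + 46*(-323))/(-39017 + h(R)) = (21291 + 46*(-323))/(-39017 + sqrt(33)*sqrt(-64)) = (21291 - 14858)/(-39017 + sqrt(33)*(8*I)) = 6433/(-39017 + 8*I*sqrt(33))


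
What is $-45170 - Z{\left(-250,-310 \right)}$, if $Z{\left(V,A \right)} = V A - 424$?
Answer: $-122246$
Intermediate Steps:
$Z{\left(V,A \right)} = -424 + A V$ ($Z{\left(V,A \right)} = A V - 424 = -424 + A V$)
$-45170 - Z{\left(-250,-310 \right)} = -45170 - \left(-424 - -77500\right) = -45170 - \left(-424 + 77500\right) = -45170 - 77076 = -122246$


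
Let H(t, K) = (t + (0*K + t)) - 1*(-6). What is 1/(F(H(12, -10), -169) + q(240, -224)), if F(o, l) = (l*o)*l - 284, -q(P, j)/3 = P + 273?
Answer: 1/855007 ≈ 1.1696e-6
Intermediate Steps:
q(P, j) = -819 - 3*P (q(P, j) = -3*(P + 273) = -3*(273 + P) = -819 - 3*P)
H(t, K) = 6 + 2*t (H(t, K) = (t + (0 + t)) + 6 = (t + t) + 6 = 2*t + 6 = 6 + 2*t)
F(o, l) = -284 + o*l² (F(o, l) = o*l² - 284 = -284 + o*l²)
1/(F(H(12, -10), -169) + q(240, -224)) = 1/((-284 + (6 + 2*12)*(-169)²) + (-819 - 3*240)) = 1/((-284 + (6 + 24)*28561) + (-819 - 720)) = 1/((-284 + 30*28561) - 1539) = 1/((-284 + 856830) - 1539) = 1/(856546 - 1539) = 1/855007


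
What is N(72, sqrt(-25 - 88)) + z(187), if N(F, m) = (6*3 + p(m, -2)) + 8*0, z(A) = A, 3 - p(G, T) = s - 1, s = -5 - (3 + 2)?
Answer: 219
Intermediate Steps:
s = -10 (s = -5 - 1*5 = -5 - 5 = -10)
p(G, T) = 14 (p(G, T) = 3 - (-10 - 1) = 3 - 1*(-11) = 3 + 11 = 14)
N(F, m) = 32 (N(F, m) = (6*3 + 14) + 8*0 = (18 + 14) + 0 = 32 + 0 = 32)
N(72, sqrt(-25 - 88)) + z(187) = 32 + 187 = 219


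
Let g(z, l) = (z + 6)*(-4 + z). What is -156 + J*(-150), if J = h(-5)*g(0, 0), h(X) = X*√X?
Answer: -156 - 18000*I*√5 ≈ -156.0 - 40249.0*I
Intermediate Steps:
g(z, l) = (-4 + z)*(6 + z) (g(z, l) = (6 + z)*(-4 + z) = (-4 + z)*(6 + z))
h(X) = X^(3/2)
J = 120*I*√5 (J = (-5)^(3/2)*(-24 + 0² + 2*0) = (-5*I*√5)*(-24 + 0 + 0) = -5*I*√5*(-24) = 120*I*√5 ≈ 268.33*I)
-156 + J*(-150) = -156 + (120*I*√5)*(-150) = -156 - 18000*I*√5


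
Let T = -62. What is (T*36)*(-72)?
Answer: 160704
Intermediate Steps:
(T*36)*(-72) = -62*36*(-72) = -2232*(-72) = 160704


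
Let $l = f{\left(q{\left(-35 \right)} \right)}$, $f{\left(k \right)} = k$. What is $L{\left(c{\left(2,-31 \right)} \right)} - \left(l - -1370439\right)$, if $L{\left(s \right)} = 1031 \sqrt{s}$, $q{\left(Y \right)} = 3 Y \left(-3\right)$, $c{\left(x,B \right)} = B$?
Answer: $-1370754 + 1031 i \sqrt{31} \approx -1.3708 \cdot 10^{6} + 5740.4 i$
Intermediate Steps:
$q{\left(Y \right)} = - 9 Y$
$l = 315$ ($l = \left(-9\right) \left(-35\right) = 315$)
$L{\left(c{\left(2,-31 \right)} \right)} - \left(l - -1370439\right) = 1031 \sqrt{-31} - \left(315 - -1370439\right) = 1031 i \sqrt{31} - \left(315 + 1370439\right) = 1031 i \sqrt{31} - 1370754 = -1370754 + 1031 i \sqrt{31}$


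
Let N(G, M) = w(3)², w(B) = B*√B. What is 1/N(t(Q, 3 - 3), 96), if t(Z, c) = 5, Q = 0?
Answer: 1/27 ≈ 0.037037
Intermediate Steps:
w(B) = B^(3/2)
N(G, M) = 27 (N(G, M) = (3^(3/2))² = (3*√3)² = 27)
1/N(t(Q, 3 - 3), 96) = 1/27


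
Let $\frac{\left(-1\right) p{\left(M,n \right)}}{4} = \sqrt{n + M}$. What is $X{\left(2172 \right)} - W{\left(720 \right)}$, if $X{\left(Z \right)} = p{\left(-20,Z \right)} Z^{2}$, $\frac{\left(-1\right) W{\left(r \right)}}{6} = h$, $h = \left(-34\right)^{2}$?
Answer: $6936 - 37740672 \sqrt{538} \approx -8.7538 \cdot 10^{8}$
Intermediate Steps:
$h = 1156$
$p{\left(M,n \right)} = - 4 \sqrt{M + n}$ ($p{\left(M,n \right)} = - 4 \sqrt{n + M} = - 4 \sqrt{M + n}$)
$W{\left(r \right)} = -6936$ ($W{\left(r \right)} = \left(-6\right) 1156 = -6936$)
$X{\left(Z \right)} = - 4 Z^{2} \sqrt{-20 + Z}$ ($X{\left(Z \right)} = - 4 \sqrt{-20 + Z} Z^{2} = - 4 Z^{2} \sqrt{-20 + Z}$)
$X{\left(2172 \right)} - W{\left(720 \right)} = - 4 \cdot 2172^{2} \sqrt{-20 + 2172} - -6936 = \left(-4\right) 4717584 \sqrt{2152} + 6936 = \left(-4\right) 4717584 \cdot 2 \sqrt{538} + 6936 = - 37740672 \sqrt{538} + 6936 = 6936 - 37740672 \sqrt{538}$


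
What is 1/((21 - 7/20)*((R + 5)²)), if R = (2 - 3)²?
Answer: 5/3717 ≈ 0.0013452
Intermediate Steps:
R = 1 (R = (-1)² = 1)
1/((21 - 7/20)*((R + 5)²)) = 1/((21 - 7/20)*((1 + 5)²)) = 1/((21 - 7*1/20)*(6²)) = 1/((21 - 7/20)*36) = (1/36)/(413/20) = (20/413)*(1/36) = 5/3717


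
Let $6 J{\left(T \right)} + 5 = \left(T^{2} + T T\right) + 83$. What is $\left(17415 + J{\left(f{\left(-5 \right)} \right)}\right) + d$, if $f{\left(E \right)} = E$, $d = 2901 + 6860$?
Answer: $\frac{81592}{3} \approx 27197.0$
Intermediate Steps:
$d = 9761$
$J{\left(T \right)} = 13 + \frac{T^{2}}{3}$ ($J{\left(T \right)} = - \frac{5}{6} + \frac{\left(T^{2} + T T\right) + 83}{6} = - \frac{5}{6} + \frac{\left(T^{2} + T^{2}\right) + 83}{6} = - \frac{5}{6} + \frac{2 T^{2} + 83}{6} = - \frac{5}{6} + \frac{83 + 2 T^{2}}{6} = - \frac{5}{6} + \left(\frac{83}{6} + \frac{T^{2}}{3}\right) = 13 + \frac{T^{2}}{3}$)
$\left(17415 + J{\left(f{\left(-5 \right)} \right)}\right) + d = \left(17415 + \left(13 + \frac{\left(-5\right)^{2}}{3}\right)\right) + 9761 = \left(17415 + \left(13 + \frac{1}{3} \cdot 25\right)\right) + 9761 = \left(17415 + \left(13 + \frac{25}{3}\right)\right) + 9761 = \left(17415 + \frac{64}{3}\right) + 9761 = \frac{52309}{3} + 9761 = \frac{81592}{3}$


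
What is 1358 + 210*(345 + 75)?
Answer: 89558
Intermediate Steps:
1358 + 210*(345 + 75) = 1358 + 210*420 = 1358 + 88200 = 89558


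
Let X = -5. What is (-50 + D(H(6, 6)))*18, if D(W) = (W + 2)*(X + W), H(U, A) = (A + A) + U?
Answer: 3780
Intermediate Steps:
H(U, A) = U + 2*A (H(U, A) = 2*A + U = U + 2*A)
D(W) = (-5 + W)*(2 + W) (D(W) = (W + 2)*(-5 + W) = (2 + W)*(-5 + W) = (-5 + W)*(2 + W))
(-50 + D(H(6, 6)))*18 = (-50 + (-10 + (6 + 2*6)**2 - 3*(6 + 2*6)))*18 = (-50 + (-10 + (6 + 12)**2 - 3*(6 + 12)))*18 = (-50 + (-10 + 18**2 - 3*18))*18 = (-50 + (-10 + 324 - 54))*18 = (-50 + 260)*18 = 210*18 = 3780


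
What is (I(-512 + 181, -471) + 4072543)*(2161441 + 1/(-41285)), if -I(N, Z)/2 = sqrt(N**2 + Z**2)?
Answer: 363413747992032412/41285 - 178470183368*sqrt(331402)/41285 ≈ 8.8001e+12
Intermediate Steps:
I(N, Z) = -2*sqrt(N**2 + Z**2)
(I(-512 + 181, -471) + 4072543)*(2161441 + 1/(-41285)) = (-2*sqrt((-512 + 181)**2 + (-471)**2) + 4072543)*(2161441 + 1/(-41285)) = (-2*sqrt((-331)**2 + 221841) + 4072543)*(2161441 - 1/41285) = (-2*sqrt(109561 + 221841) + 4072543)*(89235091684/41285) = (-2*sqrt(331402) + 4072543)*(89235091684/41285) = (4072543 - 2*sqrt(331402))*(89235091684/41285) = 363413747992032412/41285 - 178470183368*sqrt(331402)/41285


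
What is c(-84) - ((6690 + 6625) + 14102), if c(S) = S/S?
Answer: -27416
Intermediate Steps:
c(S) = 1
c(-84) - ((6690 + 6625) + 14102) = 1 - ((6690 + 6625) + 14102) = 1 - (13315 + 14102) = 1 - 1*27417 = 1 - 27417 = -27416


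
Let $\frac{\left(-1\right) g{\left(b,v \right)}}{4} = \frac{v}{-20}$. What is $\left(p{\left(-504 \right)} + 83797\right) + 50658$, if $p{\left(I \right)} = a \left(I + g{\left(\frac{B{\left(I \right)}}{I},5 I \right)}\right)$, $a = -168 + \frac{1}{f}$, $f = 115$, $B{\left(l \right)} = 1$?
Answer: $\frac{34935877}{115} \approx 3.0379 \cdot 10^{5}$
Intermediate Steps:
$g{\left(b,v \right)} = \frac{v}{5}$ ($g{\left(b,v \right)} = - 4 \frac{v}{-20} = - 4 v \left(- \frac{1}{20}\right) = - 4 \left(- \frac{v}{20}\right) = \frac{v}{5}$)
$a = - \frac{19319}{115}$ ($a = -168 + \frac{1}{115} = - \frac{19319}{115} \approx -167.99$)
$p{\left(I \right)} = - \frac{38638 I}{115}$ ($p{\left(I \right)} = - \frac{19319 \left(I + \frac{5 I}{5}\right)}{115} = - \frac{19319 \left(I + I\right)}{115} = - \frac{19319 \cdot 2 I}{115} = - \frac{38638 I}{115}$)
$\left(p{\left(-504 \right)} + 83797\right) + 50658 = \left(\left(- \frac{38638}{115}\right) \left(-504\right) + 83797\right) + 50658 = \left(\frac{19473552}{115} + 83797\right) + 50658 = \frac{29110207}{115} + 50658 = \frac{34935877}{115}$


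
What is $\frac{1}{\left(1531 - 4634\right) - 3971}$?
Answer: $- \frac{1}{7074} \approx -0.00014136$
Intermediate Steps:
$\frac{1}{\left(1531 - 4634\right) - 3971} = \frac{1}{-3103 - 3971} = \frac{1}{-7074} = - \frac{1}{7074}$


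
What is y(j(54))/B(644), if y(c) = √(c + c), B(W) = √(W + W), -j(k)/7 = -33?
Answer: √759/46 ≈ 0.59891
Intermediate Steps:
j(k) = 231 (j(k) = -7*(-33) = 231)
B(W) = √2*√W (B(W) = √(2*W) = √2*√W)
y(c) = √2*√c (y(c) = √(2*c) = √2*√c)
y(j(54))/B(644) = (√2*√231)/((√2*√644)) = √462/((√2*(2*√161))) = √462/((2*√322)) = √462*(√322/644) = √759/46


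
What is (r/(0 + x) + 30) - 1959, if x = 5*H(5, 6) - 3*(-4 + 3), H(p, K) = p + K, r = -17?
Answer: -111899/58 ≈ -1929.3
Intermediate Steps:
H(p, K) = K + p
x = 58 (x = 5*(6 + 5) - 3*(-4 + 3) = 5*11 - 3*(-1) = 55 + 3 = 58)
(r/(0 + x) + 30) - 1959 = (-17/(0 + 58) + 30) - 1959 = (-17/58 + 30) - 1959 = 1723/58 - 1959 = -111899/58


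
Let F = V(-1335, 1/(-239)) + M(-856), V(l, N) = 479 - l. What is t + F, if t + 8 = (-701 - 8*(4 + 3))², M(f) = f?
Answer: 573999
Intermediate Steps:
F = 958 (F = (479 - 1*(-1335)) - 856 = (479 + 1335) - 856 = 1814 - 856 = 958)
t = 573041 (t = -8 + (-701 - 8*(4 + 3))² = -8 + (-701 - 8*7)² = -8 + (-701 - 56)² = -8 + (-757)² = -8 + 573049 = 573041)
t + F = 573041 + 958 = 573999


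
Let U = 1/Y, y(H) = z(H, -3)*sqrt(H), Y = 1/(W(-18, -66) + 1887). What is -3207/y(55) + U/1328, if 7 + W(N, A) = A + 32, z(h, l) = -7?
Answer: 923/664 + 3207*sqrt(55)/385 ≈ 63.166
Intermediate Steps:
W(N, A) = 25 + A (W(N, A) = -7 + (A + 32) = -7 + (32 + A) = 25 + A)
Y = 1/1846 (Y = 1/((25 - 66) + 1887) = 1/(-41 + 1887) = 1/1846 ≈ 0.00054171)
y(H) = -7*sqrt(H)
U = 1846 (U = 1/(1/1846) = 1846)
-3207/y(55) + U/1328 = -3207*(-sqrt(55)/385) + 1846/1328 = -(-3207)*sqrt(55)/385 + 1846*(1/1328) = 3207*sqrt(55)/385 + 923/664 = 923/664 + 3207*sqrt(55)/385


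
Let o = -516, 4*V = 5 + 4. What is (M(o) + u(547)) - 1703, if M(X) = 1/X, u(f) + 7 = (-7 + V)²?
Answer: -3482875/2064 ≈ -1687.4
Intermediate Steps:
V = 9/4 (V = (5 + 4)/4 = (¼)*9 = 9/4 ≈ 2.2500)
u(f) = 249/16 (u(f) = -7 + (-7 + 9/4)² = -7 + (-19/4)² = -7 + 361/16 = 249/16)
(M(o) + u(547)) - 1703 = (1/(-516) + 249/16) - 1703 = (-1/516 + 249/16) - 1703 = 32117/2064 - 1703 = -3482875/2064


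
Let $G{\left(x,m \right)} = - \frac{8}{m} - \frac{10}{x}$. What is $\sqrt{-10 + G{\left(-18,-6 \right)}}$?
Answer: $\frac{i \sqrt{73}}{3} \approx 2.848 i$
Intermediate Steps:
$G{\left(x,m \right)} = - \frac{10}{x} - \frac{8}{m}$
$\sqrt{-10 + G{\left(-18,-6 \right)}} = \sqrt{-10 - \left(- \frac{5}{9} - \frac{4}{3}\right)} = \sqrt{-10 - - \frac{17}{9}} = \sqrt{-10 + \left(\frac{5}{9} + \frac{4}{3}\right)} = \sqrt{-10 + \frac{17}{9}} = \sqrt{- \frac{73}{9}} = \frac{i \sqrt{73}}{3}$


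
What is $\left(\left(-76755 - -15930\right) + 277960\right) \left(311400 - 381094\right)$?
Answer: $-15133006690$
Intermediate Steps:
$\left(\left(-76755 - -15930\right) + 277960\right) \left(311400 - 381094\right) = \left(\left(-76755 + 15930\right) + 277960\right) \left(-69694\right) = \left(-60825 + 277960\right) \left(-69694\right) = 217135 \left(-69694\right) = -15133006690$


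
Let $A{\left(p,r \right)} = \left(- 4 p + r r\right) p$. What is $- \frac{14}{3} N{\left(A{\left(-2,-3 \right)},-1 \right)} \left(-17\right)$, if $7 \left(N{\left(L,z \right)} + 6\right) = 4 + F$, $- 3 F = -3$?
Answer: $- \frac{1258}{3} \approx -419.33$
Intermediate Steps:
$F = 1$ ($F = \left(- \frac{1}{3}\right) \left(-3\right) = 1$)
$A{\left(p,r \right)} = p \left(r^{2} - 4 p\right)$ ($A{\left(p,r \right)} = \left(- 4 p + r^{2}\right) p = \left(r^{2} - 4 p\right) p = p \left(r^{2} - 4 p\right)$)
$N{\left(L,z \right)} = - \frac{37}{7}$ ($N{\left(L,z \right)} = -6 + \frac{4 + 1}{7} = -6 + \frac{1}{7} \cdot 5 = -6 + \frac{5}{7} = - \frac{37}{7}$)
$- \frac{14}{3} N{\left(A{\left(-2,-3 \right)},-1 \right)} \left(-17\right) = - \frac{14}{3} \left(- \frac{37}{7}\right) \left(-17\right) = \left(-14\right) \frac{1}{3} \left(- \frac{37}{7}\right) \left(-17\right) = \left(- \frac{14}{3}\right) \left(- \frac{37}{7}\right) \left(-17\right) = \frac{74}{3} \left(-17\right) = - \frac{1258}{3}$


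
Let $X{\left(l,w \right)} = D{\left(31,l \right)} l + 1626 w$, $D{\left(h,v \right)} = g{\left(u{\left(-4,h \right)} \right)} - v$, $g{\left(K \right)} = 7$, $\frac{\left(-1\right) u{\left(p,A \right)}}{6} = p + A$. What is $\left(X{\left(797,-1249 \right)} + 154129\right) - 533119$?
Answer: $-3039494$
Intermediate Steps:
$u{\left(p,A \right)} = - 6 A - 6 p$ ($u{\left(p,A \right)} = - 6 \left(p + A\right) = - 6 \left(A + p\right) = - 6 A - 6 p$)
$D{\left(h,v \right)} = 7 - v$
$X{\left(l,w \right)} = 1626 w + l \left(7 - l\right)$ ($X{\left(l,w \right)} = \left(7 - l\right) l + 1626 w = l \left(7 - l\right) + 1626 w = 1626 w + l \left(7 - l\right)$)
$\left(X{\left(797,-1249 \right)} + 154129\right) - 533119 = \left(\left(1626 \left(-1249\right) - 797 \left(-7 + 797\right)\right) + 154129\right) - 533119 = \left(\left(-2030874 - 797 \cdot 790\right) + 154129\right) - 533119 = \left(\left(-2030874 - 629630\right) + 154129\right) - 533119 = \left(-2660504 + 154129\right) - 533119 = -2506375 - 533119 = -3039494$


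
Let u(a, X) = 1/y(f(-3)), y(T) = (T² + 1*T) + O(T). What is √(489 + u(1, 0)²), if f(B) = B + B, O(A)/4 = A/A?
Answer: √565285/34 ≈ 22.113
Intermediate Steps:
O(A) = 4 (O(A) = 4*(A/A) = 4*1 = 4)
f(B) = 2*B
y(T) = 4 + T + T² (y(T) = (T² + 1*T) + 4 = (T² + T) + 4 = (T + T²) + 4 = 4 + T + T²)
u(a, X) = 1/34 (u(a, X) = 1/(4 + 2*(-3) + (2*(-3))²) = 1/(4 - 6 + (-6)²) = 1/(4 - 6 + 36) = 1/34)
√(489 + u(1, 0)²) = √(489 + (1/34)²) = √(489 + 1/1156) = √(565285/1156) = √565285/34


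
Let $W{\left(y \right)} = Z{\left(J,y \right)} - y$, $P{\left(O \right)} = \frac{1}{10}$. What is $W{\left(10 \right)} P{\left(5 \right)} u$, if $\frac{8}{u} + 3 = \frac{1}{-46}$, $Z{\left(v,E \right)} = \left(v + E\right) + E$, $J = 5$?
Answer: $- \frac{552}{139} \approx -3.9712$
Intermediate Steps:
$P{\left(O \right)} = \frac{1}{10}$
$Z{\left(v,E \right)} = v + 2 E$ ($Z{\left(v,E \right)} = \left(E + v\right) + E = v + 2 E$)
$W{\left(y \right)} = 5 + y$ ($W{\left(y \right)} = \left(5 + 2 y\right) - y = 5 + y$)
$u = - \frac{368}{139}$ ($u = \frac{8}{-3 + \frac{1}{-46}} = \frac{8}{-3 - \frac{1}{46}} = \frac{8}{- \frac{139}{46}} = 8 \left(- \frac{46}{139}\right) = - \frac{368}{139} \approx -2.6475$)
$W{\left(10 \right)} P{\left(5 \right)} u = \left(5 + 10\right) \frac{1}{10} \left(- \frac{368}{139}\right) = 15 \cdot \frac{1}{10} \left(- \frac{368}{139}\right) = \frac{3}{2} \left(- \frac{368}{139}\right) = - \frac{552}{139}$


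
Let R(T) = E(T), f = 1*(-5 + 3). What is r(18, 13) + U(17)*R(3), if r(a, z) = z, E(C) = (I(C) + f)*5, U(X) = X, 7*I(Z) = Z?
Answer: -844/7 ≈ -120.57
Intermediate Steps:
I(Z) = Z/7
f = -2 (f = 1*(-2) = -2)
E(C) = -10 + 5*C/7 (E(C) = (C/7 - 2)*5 = (-2 + C/7)*5 = -10 + 5*C/7)
R(T) = -10 + 5*T/7
r(18, 13) + U(17)*R(3) = 13 + 17*(-10 + (5/7)*3) = 13 + 17*(-10 + 15/7) = 13 + 17*(-55/7) = 13 - 935/7 = -844/7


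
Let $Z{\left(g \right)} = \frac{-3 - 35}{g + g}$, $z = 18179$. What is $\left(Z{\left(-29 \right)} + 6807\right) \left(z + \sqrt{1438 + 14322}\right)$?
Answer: $\frac{3588934538}{29} + \frac{789688 \sqrt{985}}{29} \approx 1.2461 \cdot 10^{8}$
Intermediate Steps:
$Z{\left(g \right)} = - \frac{19}{g}$ ($Z{\left(g \right)} = - \frac{38}{2 g} = - 38 \frac{1}{2 g} = - \frac{19}{g}$)
$\left(Z{\left(-29 \right)} + 6807\right) \left(z + \sqrt{1438 + 14322}\right) = \left(- \frac{19}{-29} + 6807\right) \left(18179 + \sqrt{1438 + 14322}\right) = \left(\left(-19\right) \left(- \frac{1}{29}\right) + 6807\right) \left(18179 + \sqrt{15760}\right) = \left(\frac{19}{29} + 6807\right) \left(18179 + 4 \sqrt{985}\right) = \frac{197422 \left(18179 + 4 \sqrt{985}\right)}{29} = \frac{3588934538}{29} + \frac{789688 \sqrt{985}}{29}$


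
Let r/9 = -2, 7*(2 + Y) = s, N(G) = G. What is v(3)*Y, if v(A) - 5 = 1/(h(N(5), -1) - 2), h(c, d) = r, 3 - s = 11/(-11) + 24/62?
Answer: -2277/310 ≈ -7.3452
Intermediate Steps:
s = 112/31 (s = 3 - (11/(-11) + 24/62) = 3 - (11*(-1/11) + 24*(1/62)) = 3 - (-1 + 12/31) = 3 - 1*(-19/31) = 3 + 19/31 = 112/31 ≈ 3.6129)
Y = -46/31 (Y = -2 + (⅐)*(112/31) = -2 + 16/31 = -46/31 ≈ -1.4839)
r = -18 (r = 9*(-2) = -18)
h(c, d) = -18
v(A) = 99/20 (v(A) = 5 + 1/(-18 - 2) = 5 + 1/(-20) = 5 - 1/20 = 99/20)
v(3)*Y = (99/20)*(-46/31) = -2277/310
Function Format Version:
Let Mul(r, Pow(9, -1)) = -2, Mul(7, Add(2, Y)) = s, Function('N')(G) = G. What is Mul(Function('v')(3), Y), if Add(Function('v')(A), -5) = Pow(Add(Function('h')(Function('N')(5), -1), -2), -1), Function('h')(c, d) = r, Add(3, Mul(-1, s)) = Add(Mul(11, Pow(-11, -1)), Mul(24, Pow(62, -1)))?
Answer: Rational(-2277, 310) ≈ -7.3452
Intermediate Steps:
s = Rational(112, 31) (s = Add(3, Mul(-1, Add(Mul(11, Pow(-11, -1)), Mul(24, Pow(62, -1))))) = Add(3, Mul(-1, Add(Mul(11, Rational(-1, 11)), Mul(24, Rational(1, 62))))) = Add(3, Mul(-1, Add(-1, Rational(12, 31)))) = Add(3, Mul(-1, Rational(-19, 31))) = Add(3, Rational(19, 31)) = Rational(112, 31) ≈ 3.6129)
Y = Rational(-46, 31) (Y = Add(-2, Mul(Rational(1, 7), Rational(112, 31))) = Add(-2, Rational(16, 31)) = Rational(-46, 31) ≈ -1.4839)
r = -18 (r = Mul(9, -2) = -18)
Function('h')(c, d) = -18
Function('v')(A) = Rational(99, 20) (Function('v')(A) = Add(5, Pow(Add(-18, -2), -1)) = Add(5, Pow(-20, -1)) = Add(5, Rational(-1, 20)) = Rational(99, 20))
Mul(Function('v')(3), Y) = Mul(Rational(99, 20), Rational(-46, 31)) = Rational(-2277, 310)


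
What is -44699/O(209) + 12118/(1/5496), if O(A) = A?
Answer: 13919465653/209 ≈ 6.6600e+7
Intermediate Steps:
-44699/O(209) + 12118/(1/5496) = -44699/209 + 12118/(1/5496) = -44699*1/209 + 12118/(1/5496) = -44699/209 + 12118*5496 = -44699/209 + 66600528 = 13919465653/209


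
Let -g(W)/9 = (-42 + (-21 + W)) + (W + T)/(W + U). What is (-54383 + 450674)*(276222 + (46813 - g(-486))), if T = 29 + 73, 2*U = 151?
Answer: 103496184223026/821 ≈ 1.2606e+11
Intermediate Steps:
U = 151/2 (U = (½)*151 = 151/2 ≈ 75.500)
T = 102
g(W) = 567 - 9*W - 9*(102 + W)/(151/2 + W) (g(W) = -9*((-42 + (-21 + W)) + (W + 102)/(W + 151/2)) = -9*((-63 + W) + (102 + W)/(151/2 + W)) = -9*(-63 + W + (102 + W)/(151/2 + W)) = 567 - 9*W - 9*(102 + W)/(151/2 + W))
(-54383 + 450674)*(276222 + (46813 - g(-486))) = (-54383 + 450674)*(276222 + (46813 - 9*(9309 - 27*(-486) - 2*(-486)²)/(151 + 2*(-486)))) = 396291*(276222 + (46813 - 9*(9309 + 13122 - 2*236196)/(151 - 972))) = 396291*(276222 + (46813 - 9*(9309 + 13122 - 472392)/(-821))) = 396291*(276222 + (46813 - 9*(-1)*(-449961)/821)) = 396291*(276222 + (46813 - 1*4049649/821)) = 396291*(276222 + (46813 - 4049649/821)) = 396291*(276222 + 34383824/821) = 396291*(261162086/821) = 103496184223026/821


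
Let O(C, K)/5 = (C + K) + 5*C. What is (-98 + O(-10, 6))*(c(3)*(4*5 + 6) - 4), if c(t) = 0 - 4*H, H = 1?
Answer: 39744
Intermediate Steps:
O(C, K) = 5*K + 30*C (O(C, K) = 5*((C + K) + 5*C) = 5*(K + 6*C) = 5*K + 30*C)
c(t) = -4 (c(t) = 0 - 4*1 = 0 - 4 = -4)
(-98 + O(-10, 6))*(c(3)*(4*5 + 6) - 4) = (-98 + (5*6 + 30*(-10)))*(-4*(4*5 + 6) - 4) = (-98 + (30 - 300))*(-4*(20 + 6) - 4) = (-98 - 270)*(-4*26 - 4) = -368*(-104 - 4) = -368*(-108) = 39744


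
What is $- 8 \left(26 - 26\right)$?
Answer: $0$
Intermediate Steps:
$- 8 \left(26 - 26\right) = \left(-8\right) 0 = 0$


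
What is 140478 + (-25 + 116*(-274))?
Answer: 108669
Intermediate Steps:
140478 + (-25 + 116*(-274)) = 140478 + (-25 - 31784) = 140478 - 31809 = 108669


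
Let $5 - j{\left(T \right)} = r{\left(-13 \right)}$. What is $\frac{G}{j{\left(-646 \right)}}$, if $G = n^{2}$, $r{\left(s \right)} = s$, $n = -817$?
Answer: $\frac{667489}{18} \approx 37083.0$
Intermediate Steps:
$j{\left(T \right)} = 18$ ($j{\left(T \right)} = 5 - -13 = 5 + 13 = 18$)
$G = 667489$ ($G = \left(-817\right)^{2} = 667489$)
$\frac{G}{j{\left(-646 \right)}} = \frac{667489}{18}$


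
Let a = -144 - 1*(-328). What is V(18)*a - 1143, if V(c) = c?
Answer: 2169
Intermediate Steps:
a = 184 (a = -144 + 328 = 184)
V(18)*a - 1143 = 18*184 - 1143 = 3312 - 1143 = 2169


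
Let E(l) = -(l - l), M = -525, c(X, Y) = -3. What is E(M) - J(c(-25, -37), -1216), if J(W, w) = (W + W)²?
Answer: -36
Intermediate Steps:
J(W, w) = 4*W² (J(W, w) = (2*W)² = 4*W²)
E(l) = 0 (E(l) = -1*0 = 0)
E(M) - J(c(-25, -37), -1216) = 0 - 4*(-3)² = 0 - 4*9 = 0 - 1*36 = 0 - 36 = -36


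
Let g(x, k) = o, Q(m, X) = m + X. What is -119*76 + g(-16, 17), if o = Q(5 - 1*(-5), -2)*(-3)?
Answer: -9068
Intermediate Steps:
Q(m, X) = X + m
o = -24 (o = (-2 + (5 - 1*(-5)))*(-3) = (-2 + (5 + 5))*(-3) = (-2 + 10)*(-3) = 8*(-3) = -24)
g(x, k) = -24
-119*76 + g(-16, 17) = -119*76 - 24 = -9044 - 24 = -9068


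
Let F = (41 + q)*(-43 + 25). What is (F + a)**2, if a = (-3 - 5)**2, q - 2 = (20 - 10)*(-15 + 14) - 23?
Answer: 13456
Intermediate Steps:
q = -31 (q = 2 + ((20 - 10)*(-15 + 14) - 23) = 2 + (10*(-1) - 23) = 2 + (-10 - 23) = 2 - 33 = -31)
a = 64 (a = (-8)**2 = 64)
F = -180 (F = (41 - 31)*(-43 + 25) = 10*(-18) = -180)
(F + a)**2 = (-180 + 64)**2 = (-116)**2 = 13456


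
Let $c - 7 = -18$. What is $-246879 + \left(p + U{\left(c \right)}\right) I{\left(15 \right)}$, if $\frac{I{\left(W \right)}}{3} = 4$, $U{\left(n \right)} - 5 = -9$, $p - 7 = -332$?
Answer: $-250827$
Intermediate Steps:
$c = -11$ ($c = 7 - 18 = -11$)
$p = -325$ ($p = 7 - 332 = -325$)
$U{\left(n \right)} = -4$ ($U{\left(n \right)} = 5 - 9 = -4$)
$I{\left(W \right)} = 12$ ($I{\left(W \right)} = 3 \cdot 4 = 12$)
$-246879 + \left(p + U{\left(c \right)}\right) I{\left(15 \right)} = -246879 + \left(-325 - 4\right) 12 = -246879 - 3948 = -250827$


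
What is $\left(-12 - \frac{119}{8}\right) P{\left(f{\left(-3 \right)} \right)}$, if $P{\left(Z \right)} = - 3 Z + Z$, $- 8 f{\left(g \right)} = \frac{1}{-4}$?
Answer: $\frac{215}{128} \approx 1.6797$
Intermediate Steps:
$f{\left(g \right)} = \frac{1}{32}$ ($f{\left(g \right)} = - \frac{1}{8 \left(-4\right)} = \left(- \frac{1}{8}\right) \left(- \frac{1}{4}\right) = \frac{1}{32}$)
$P{\left(Z \right)} = - 2 Z$
$\left(-12 - \frac{119}{8}\right) P{\left(f{\left(-3 \right)} \right)} = \left(-12 - \frac{119}{8}\right) \left(\left(-2\right) \frac{1}{32}\right) = \left(-12 - \frac{119}{8}\right) \left(- \frac{1}{16}\right) = \left(- \frac{215}{8}\right) \left(- \frac{1}{16}\right) = \frac{215}{128}$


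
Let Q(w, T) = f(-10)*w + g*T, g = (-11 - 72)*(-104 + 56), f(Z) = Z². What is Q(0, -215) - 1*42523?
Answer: -899083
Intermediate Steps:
g = 3984 (g = -83*(-48) = 3984)
Q(w, T) = 100*w + 3984*T (Q(w, T) = (-10)²*w + 3984*T = 100*w + 3984*T)
Q(0, -215) - 1*42523 = (100*0 + 3984*(-215)) - 1*42523 = (0 - 856560) - 42523 = -856560 - 42523 = -899083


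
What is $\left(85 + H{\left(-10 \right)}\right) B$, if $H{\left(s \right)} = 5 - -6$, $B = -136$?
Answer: $-13056$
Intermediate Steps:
$H{\left(s \right)} = 11$ ($H{\left(s \right)} = 5 + 6 = 11$)
$\left(85 + H{\left(-10 \right)}\right) B = \left(85 + 11\right) \left(-136\right) = 96 \left(-136\right) = -13056$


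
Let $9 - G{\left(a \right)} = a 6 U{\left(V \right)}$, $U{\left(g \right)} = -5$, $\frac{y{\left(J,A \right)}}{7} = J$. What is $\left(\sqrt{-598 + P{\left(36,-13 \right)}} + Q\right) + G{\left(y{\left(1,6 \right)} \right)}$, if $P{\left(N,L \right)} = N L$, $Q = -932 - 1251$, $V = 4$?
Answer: $-1964 + i \sqrt{1066} \approx -1964.0 + 32.65 i$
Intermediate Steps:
$y{\left(J,A \right)} = 7 J$
$Q = -2183$ ($Q = -932 - 1251 = -2183$)
$P{\left(N,L \right)} = L N$
$G{\left(a \right)} = 9 + 30 a$ ($G{\left(a \right)} = 9 - a 6 \left(-5\right) = 9 - 6 a \left(-5\right) = 9 - - 30 a = 9 + 30 a$)
$\left(\sqrt{-598 + P{\left(36,-13 \right)}} + Q\right) + G{\left(y{\left(1,6 \right)} \right)} = \left(\sqrt{-598 - 468} - 2183\right) + \left(9 + 30 \cdot 7 \cdot 1\right) = \left(\sqrt{-598 - 468} - 2183\right) + \left(9 + 30 \cdot 7\right) = \left(\sqrt{-1066} - 2183\right) + \left(9 + 210\right) = \left(i \sqrt{1066} - 2183\right) + 219 = \left(-2183 + i \sqrt{1066}\right) + 219 = -1964 + i \sqrt{1066}$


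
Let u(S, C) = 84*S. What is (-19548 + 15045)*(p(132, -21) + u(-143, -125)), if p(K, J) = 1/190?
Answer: 540900123/10 ≈ 5.4090e+7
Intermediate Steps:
p(K, J) = 1/190
(-19548 + 15045)*(p(132, -21) + u(-143, -125)) = (-19548 + 15045)*(1/190 + 84*(-143)) = -4503*(1/190 - 12012) = -4503*(-2282279/190) = 540900123/10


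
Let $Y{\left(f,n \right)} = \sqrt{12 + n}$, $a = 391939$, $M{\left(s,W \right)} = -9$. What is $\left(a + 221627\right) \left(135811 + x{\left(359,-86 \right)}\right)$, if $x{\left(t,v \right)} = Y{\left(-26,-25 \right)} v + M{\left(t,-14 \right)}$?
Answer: $83323489932 - 52766676 i \sqrt{13} \approx 8.3324 \cdot 10^{10} - 1.9025 \cdot 10^{8} i$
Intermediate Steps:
$x{\left(t,v \right)} = -9 + i v \sqrt{13}$ ($x{\left(t,v \right)} = \sqrt{12 - 25} v - 9 = \sqrt{-13} v - 9 = i \sqrt{13} v - 9 = i v \sqrt{13} - 9 = -9 + i v \sqrt{13}$)
$\left(a + 221627\right) \left(135811 + x{\left(359,-86 \right)}\right) = \left(391939 + 221627\right) \left(135811 - \left(9 - i \left(-86\right) \sqrt{13}\right)\right) = 613566 \left(135811 - \left(9 + 86 i \sqrt{13}\right)\right) = 613566 \left(135802 - 86 i \sqrt{13}\right) = 83323489932 - 52766676 i \sqrt{13}$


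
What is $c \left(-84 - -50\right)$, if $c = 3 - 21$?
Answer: $612$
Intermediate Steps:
$c = -18$
$c \left(-84 - -50\right) = - 18 \left(-84 - -50\right) = - 18 \left(-84 + 50\right) = \left(-18\right) \left(-34\right) = 612$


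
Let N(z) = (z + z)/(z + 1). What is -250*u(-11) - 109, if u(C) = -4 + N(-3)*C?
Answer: 9141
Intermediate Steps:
N(z) = 2*z/(1 + z) (N(z) = (2*z)/(1 + z) = 2*z/(1 + z))
u(C) = -4 + 3*C (u(C) = -4 + (2*(-3)/(1 - 3))*C = -4 + (2*(-3)/(-2))*C = -4 + (2*(-3)*(-1/2))*C = -4 + 3*C)
-250*u(-11) - 109 = -250*(-4 + 3*(-11)) - 109 = -250*(-4 - 33) - 109 = -250*(-37) - 109 = 9250 - 109 = 9141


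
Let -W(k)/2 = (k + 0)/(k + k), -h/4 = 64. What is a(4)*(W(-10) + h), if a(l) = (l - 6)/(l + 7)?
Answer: 514/11 ≈ 46.727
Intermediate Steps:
a(l) = (-6 + l)/(7 + l)
h = -256 (h = -4*64 = -256)
W(k) = -1 (W(k) = -2*(k + 0)/(k + k) = -2*k/(2*k) = -2*k*1/(2*k) = -2*1/2 = -1)
a(4)*(W(-10) + h) = ((-6 + 4)/(7 + 4))*(-1 - 256) = (-2/11)*(-257) = ((1/11)*(-2))*(-257) = -2/11*(-257) = 514/11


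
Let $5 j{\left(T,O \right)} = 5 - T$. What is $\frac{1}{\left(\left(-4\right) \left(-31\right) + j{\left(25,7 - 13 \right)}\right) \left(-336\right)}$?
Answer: $- \frac{1}{40320} \approx -2.4802 \cdot 10^{-5}$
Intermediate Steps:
$j{\left(T,O \right)} = 1 - \frac{T}{5}$ ($j{\left(T,O \right)} = \frac{5 - T}{5} = 1 - \frac{T}{5}$)
$\frac{1}{\left(\left(-4\right) \left(-31\right) + j{\left(25,7 - 13 \right)}\right) \left(-336\right)} = \frac{1}{\left(\left(-4\right) \left(-31\right) + \left(1 - 5\right)\right) \left(-336\right)} = \frac{1}{124 + \left(1 - 5\right)} \left(- \frac{1}{336}\right) = \frac{1}{124 - 4} \left(- \frac{1}{336}\right) = \frac{1}{120} \left(- \frac{1}{336}\right) = - \frac{1}{40320}$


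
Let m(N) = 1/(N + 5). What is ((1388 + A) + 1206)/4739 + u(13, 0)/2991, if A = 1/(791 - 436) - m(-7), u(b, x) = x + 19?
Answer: 5573641237/10063787790 ≈ 0.55383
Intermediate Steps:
m(N) = 1/(5 + N)
u(b, x) = 19 + x
A = 357/710 (A = 1/(791 - 436) - 1/(5 - 7) = 1/355 - 1/(-2) = 1/355 - 1*(-½) = 1/355 + ½ = 357/710 ≈ 0.50282)
((1388 + A) + 1206)/4739 + u(13, 0)/2991 = ((1388 + 357/710) + 1206)/4739 + (19 + 0)/2991 = (985837/710 + 1206)*(1/4739) + 19*(1/2991) = (1842097/710)*(1/4739) + 19/2991 = 1842097/3364690 + 19/2991 = 5573641237/10063787790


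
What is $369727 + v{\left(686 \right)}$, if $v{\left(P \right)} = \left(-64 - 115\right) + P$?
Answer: $370234$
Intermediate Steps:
$v{\left(P \right)} = -179 + P$
$369727 + v{\left(686 \right)} = 369727 + \left(-179 + 686\right) = 369727 + 507 = 370234$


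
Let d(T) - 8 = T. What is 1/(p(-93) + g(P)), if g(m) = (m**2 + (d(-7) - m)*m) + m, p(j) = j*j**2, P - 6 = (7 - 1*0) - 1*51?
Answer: -1/804433 ≈ -1.2431e-6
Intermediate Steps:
d(T) = 8 + T
P = -38 (P = 6 + ((7 - 1*0) - 1*51) = 6 + ((7 + 0) - 51) = 6 + (7 - 51) = 6 - 44 = -38)
p(j) = j**3
g(m) = m + m**2 + m*(1 - m) (g(m) = (m**2 + ((8 - 7) - m)*m) + m = (m**2 + (1 - m)*m) + m = (m**2 + m*(1 - m)) + m = m + m**2 + m*(1 - m))
1/(p(-93) + g(P)) = 1/((-93)**3 + 2*(-38)) = 1/(-804357 - 76) = 1/(-804433) = -1/804433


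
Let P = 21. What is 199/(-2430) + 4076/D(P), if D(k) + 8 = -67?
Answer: -661307/12150 ≈ -54.429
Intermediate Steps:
D(k) = -75 (D(k) = -8 - 67 = -75)
199/(-2430) + 4076/D(P) = 199/(-2430) + 4076/(-75) = 199*(-1/2430) + 4076*(-1/75) = -199/2430 - 4076/75 = -661307/12150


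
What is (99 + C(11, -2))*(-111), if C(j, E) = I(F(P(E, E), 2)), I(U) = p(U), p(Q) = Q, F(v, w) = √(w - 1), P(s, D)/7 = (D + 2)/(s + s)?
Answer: -11100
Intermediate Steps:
P(s, D) = 7*(2 + D)/(2*s) (P(s, D) = 7*((D + 2)/(s + s)) = 7*((2 + D)/((2*s))) = 7*((2 + D)*(1/(2*s))) = 7*((2 + D)/(2*s)) = 7*(2 + D)/(2*s))
F(v, w) = √(-1 + w)
I(U) = U
C(j, E) = 1 (C(j, E) = √(-1 + 2) = √1 = 1)
(99 + C(11, -2))*(-111) = (99 + 1)*(-111) = 100*(-111) = -11100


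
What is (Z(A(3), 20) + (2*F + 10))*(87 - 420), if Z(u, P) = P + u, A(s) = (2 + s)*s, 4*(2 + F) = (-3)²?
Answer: -30303/2 ≈ -15152.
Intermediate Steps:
F = ¼ (F = -2 + (¼)*(-3)² = -2 + (¼)*9 = -2 + 9/4 = ¼ ≈ 0.25000)
A(s) = s*(2 + s)
(Z(A(3), 20) + (2*F + 10))*(87 - 420) = ((20 + 3*(2 + 3)) + (2*(¼) + 10))*(87 - 420) = ((20 + 3*5) + (½ + 10))*(-333) = ((20 + 15) + 21/2)*(-333) = (35 + 21/2)*(-333) = (91/2)*(-333) = -30303/2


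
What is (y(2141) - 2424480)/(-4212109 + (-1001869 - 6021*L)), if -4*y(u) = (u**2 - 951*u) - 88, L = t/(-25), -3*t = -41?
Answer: 153070275/260534326 ≈ 0.58752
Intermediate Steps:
t = 41/3 (t = -1/3*(-41) = 41/3 ≈ 13.667)
L = -41/75 (L = (41/3)/(-25) = (41/3)*(-1/25) = -41/75 ≈ -0.54667)
y(u) = 22 - u**2/4 + 951*u/4 (y(u) = -((u**2 - 951*u) - 88)/4 = -(-88 + u**2 - 951*u)/4 = 22 - u**2/4 + 951*u/4)
(y(2141) - 2424480)/(-4212109 + (-1001869 - 6021*L)) = ((22 - 1/4*2141**2 + (951/4)*2141) - 2424480)/(-4212109 + (-1001869 - 6021*(-41/75))) = ((22 - 1/4*4583881 + 2036091/4) - 2424480)/(-4212109 + (-1001869 + 82287/25)) = ((22 - 4583881/4 + 2036091/4) - 2424480)/(-4212109 - 24964438/25) = (-1273851/2 - 2424480)/(-130267163/25) = -6122811/2*(-25/130267163) = 153070275/260534326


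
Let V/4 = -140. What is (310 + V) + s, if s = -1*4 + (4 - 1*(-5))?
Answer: -245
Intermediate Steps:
s = 5 (s = -4 + (4 + 5) = -4 + 9 = 5)
V = -560 (V = 4*(-140) = -560)
(310 + V) + s = (310 - 560) + 5 = -250 + 5 = -245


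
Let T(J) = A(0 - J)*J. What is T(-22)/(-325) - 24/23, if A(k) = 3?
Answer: -6282/7475 ≈ -0.84040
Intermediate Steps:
T(J) = 3*J
T(-22)/(-325) - 24/23 = (3*(-22))/(-325) - 24/23 = -66*(-1/325) - 24*1/23 = 66/325 - 24/23 = -6282/7475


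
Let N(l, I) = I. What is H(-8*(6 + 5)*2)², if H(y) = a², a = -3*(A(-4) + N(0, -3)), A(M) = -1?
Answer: 20736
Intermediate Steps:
a = 12 (a = -3*(-1 - 3) = -3*(-4) = 12)
H(y) = 144 (H(y) = 12² = 144)
H(-8*(6 + 5)*2)² = 144² = 20736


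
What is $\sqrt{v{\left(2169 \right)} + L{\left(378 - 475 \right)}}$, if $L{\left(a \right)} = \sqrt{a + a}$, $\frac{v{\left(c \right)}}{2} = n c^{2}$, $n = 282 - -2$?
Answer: $\sqrt{2672190648 + i \sqrt{194}} \approx 51693.0 + 0.0001 i$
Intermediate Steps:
$n = 284$ ($n = 282 + 2 = 284$)
$v{\left(c \right)} = 568 c^{2}$ ($v{\left(c \right)} = 2 \cdot 284 c^{2} = 568 c^{2}$)
$L{\left(a \right)} = \sqrt{2} \sqrt{a}$ ($L{\left(a \right)} = \sqrt{2 a} = \sqrt{2} \sqrt{a}$)
$\sqrt{v{\left(2169 \right)} + L{\left(378 - 475 \right)}} = \sqrt{568 \cdot 2169^{2} + \sqrt{2} \sqrt{378 - 475}} = \sqrt{568 \cdot 4704561 + \sqrt{2} \sqrt{-97}} = \sqrt{2672190648 + \sqrt{2} i \sqrt{97}} = \sqrt{2672190648 + i \sqrt{194}}$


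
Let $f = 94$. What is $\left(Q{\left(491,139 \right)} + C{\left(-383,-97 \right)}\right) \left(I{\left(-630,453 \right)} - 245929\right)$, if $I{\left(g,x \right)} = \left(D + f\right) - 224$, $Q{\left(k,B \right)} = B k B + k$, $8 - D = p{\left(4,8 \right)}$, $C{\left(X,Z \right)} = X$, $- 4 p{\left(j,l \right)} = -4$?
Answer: $-2334226183388$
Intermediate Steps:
$p{\left(j,l \right)} = 1$ ($p{\left(j,l \right)} = \left(- \frac{1}{4}\right) \left(-4\right) = 1$)
$D = 7$ ($D = 8 - 1 = 7$)
$Q{\left(k,B \right)} = k + k B^{2}$ ($Q{\left(k,B \right)} = k B^{2} + k = k + k B^{2}$)
$I{\left(g,x \right)} = -123$ ($I{\left(g,x \right)} = \left(7 + 94\right) - 224 = 101 - 224 = -123$)
$\left(Q{\left(491,139 \right)} + C{\left(-383,-97 \right)}\right) \left(I{\left(-630,453 \right)} - 245929\right) = \left(491 \left(1 + 139^{2}\right) - 383\right) \left(-123 - 245929\right) = \left(491 \left(1 + 19321\right) - 383\right) \left(-246052\right) = \left(491 \cdot 19322 - 383\right) \left(-246052\right) = \left(9487102 - 383\right) \left(-246052\right) = 9486719 \left(-246052\right) = -2334226183388$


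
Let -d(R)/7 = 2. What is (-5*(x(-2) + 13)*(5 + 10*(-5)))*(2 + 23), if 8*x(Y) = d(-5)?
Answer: 253125/4 ≈ 63281.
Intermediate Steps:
d(R) = -14 (d(R) = -7*2 = -14)
x(Y) = -7/4 (x(Y) = (⅛)*(-14) = -7/4)
(-5*(x(-2) + 13)*(5 + 10*(-5)))*(2 + 23) = (-5*(-7/4 + 13)*(5 + 10*(-5)))*(2 + 23) = -225*(5 - 50)/4*25 = -225*(-45)/4*25 = -5*(-2025/4)*25 = (10125/4)*25 = 253125/4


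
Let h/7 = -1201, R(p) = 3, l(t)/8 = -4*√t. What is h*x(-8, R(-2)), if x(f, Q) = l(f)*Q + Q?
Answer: -25221 + 1614144*I*√2 ≈ -25221.0 + 2.2827e+6*I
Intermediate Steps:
l(t) = -32*√t (l(t) = 8*(-4*√t) = -32*√t)
x(f, Q) = Q - 32*Q*√f (x(f, Q) = (-32*√f)*Q + Q = -32*Q*√f + Q = Q - 32*Q*√f)
h = -8407 (h = 7*(-1201) = -8407)
h*x(-8, R(-2)) = -25221*(1 - 64*I*√2) = -8407*(3 - 192*I*√2) = -25221 + 1614144*I*√2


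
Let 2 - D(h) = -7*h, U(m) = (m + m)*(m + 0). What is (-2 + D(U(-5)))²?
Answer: 122500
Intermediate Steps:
U(m) = 2*m² (U(m) = (2*m)*m = 2*m²)
D(h) = 2 + 7*h (D(h) = 2 - (-7)*h = 2 + 7*h)
(-2 + D(U(-5)))² = (-2 + (2 + 7*(2*(-5)²)))² = (-2 + (2 + 7*(2*25)))² = (-2 + (2 + 7*50))² = (-2 + (2 + 350))² = (-2 + 352)² = 350² = 122500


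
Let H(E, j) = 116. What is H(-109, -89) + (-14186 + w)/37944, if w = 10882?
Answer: 549775/4743 ≈ 115.91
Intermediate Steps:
H(-109, -89) + (-14186 + w)/37944 = 116 + (-14186 + 10882)/37944 = 116 - 3304*1/37944 = 116 - 413/4743 = 549775/4743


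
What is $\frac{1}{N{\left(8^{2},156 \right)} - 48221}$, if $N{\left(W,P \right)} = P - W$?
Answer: $- \frac{1}{48129} \approx -2.0777 \cdot 10^{-5}$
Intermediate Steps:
$\frac{1}{N{\left(8^{2},156 \right)} - 48221} = \frac{1}{\left(156 - 8^{2}\right) - 48221} = \frac{1}{\left(156 - 64\right) - 48221} = \frac{1}{92 - 48221} = \frac{1}{-48129} = - \frac{1}{48129}$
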